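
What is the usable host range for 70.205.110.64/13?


Network: 70.200.0.0
Broadcast: 70.207.255.255
First usable = network + 1
Last usable = broadcast - 1
Range: 70.200.0.1 to 70.207.255.254


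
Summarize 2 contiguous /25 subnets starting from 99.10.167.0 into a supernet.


Original prefix: /25
Number of subnets: 2 = 2^1
New prefix = 25 - 1 = 24
Supernet: 99.10.167.0/24


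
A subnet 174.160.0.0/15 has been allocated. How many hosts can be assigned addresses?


Host bits = 32 - 15 = 17
Total addresses = 2^17 = 131072
Usable = total - 2 (network and broadcast)
Usable hosts: 131070


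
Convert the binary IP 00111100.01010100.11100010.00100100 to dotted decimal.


00111100 = 60
01010100 = 84
11100010 = 226
00100100 = 36
IP: 60.84.226.36


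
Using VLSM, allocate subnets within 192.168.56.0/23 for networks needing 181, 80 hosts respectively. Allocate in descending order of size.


181 hosts -> /24 (254 usable): 192.168.56.0/24
80 hosts -> /25 (126 usable): 192.168.57.0/25
Allocation: 192.168.56.0/24 (181 hosts, 254 usable); 192.168.57.0/25 (80 hosts, 126 usable)


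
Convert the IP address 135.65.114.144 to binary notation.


135 = 10000111
65 = 01000001
114 = 01110010
144 = 10010000
Binary: 10000111.01000001.01110010.10010000


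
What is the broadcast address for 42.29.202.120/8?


Network: 42.0.0.0/8
Host bits = 24
Set all host bits to 1:
Broadcast: 42.255.255.255


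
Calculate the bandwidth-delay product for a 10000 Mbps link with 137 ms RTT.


BDP = bandwidth * RTT
= 10000 Mbps * 137 ms
= 10000 * 1e6 * 137 / 1000 bits
= 1370000000 bits
= 171250000 bytes
= 167236.3281 KB
BDP = 1370000000 bits (171250000 bytes)


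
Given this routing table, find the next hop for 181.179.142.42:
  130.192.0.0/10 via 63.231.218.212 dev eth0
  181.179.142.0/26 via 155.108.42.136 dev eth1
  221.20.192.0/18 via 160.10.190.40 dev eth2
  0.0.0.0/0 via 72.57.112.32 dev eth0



Longest prefix match for 181.179.142.42:
  /10 130.192.0.0: no
  /26 181.179.142.0: MATCH
  /18 221.20.192.0: no
  /0 0.0.0.0: MATCH
Selected: next-hop 155.108.42.136 via eth1 (matched /26)


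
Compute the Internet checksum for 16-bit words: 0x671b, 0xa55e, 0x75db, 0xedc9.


Sum all words (with carry folding):
+ 0x671b = 0x671b
+ 0xa55e = 0x0c7a
+ 0x75db = 0x8255
+ 0xedc9 = 0x701f
One's complement: ~0x701f
Checksum = 0x8fe0


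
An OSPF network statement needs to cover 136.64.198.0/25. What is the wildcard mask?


Subnet mask: 255.255.255.128
Wildcard = 255.255.255.255 - subnet mask
255 - 255 = 0
255 - 255 = 0
255 - 255 = 0
255 - 128 = 127
Wildcard: 0.0.0.127


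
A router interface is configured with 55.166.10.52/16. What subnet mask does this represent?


/16 means 16 network bits, 16 host bits
Binary: 11111111111111110000000000000000
Mask: 255.255.0.0


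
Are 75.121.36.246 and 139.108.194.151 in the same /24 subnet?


Mask: 255.255.255.0
75.121.36.246 AND mask = 75.121.36.0
139.108.194.151 AND mask = 139.108.194.0
No, different subnets (75.121.36.0 vs 139.108.194.0)


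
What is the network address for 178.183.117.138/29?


IP:   10110010.10110111.01110101.10001010
Mask: 11111111.11111111.11111111.11111000
AND operation:
Net:  10110010.10110111.01110101.10001000
Network: 178.183.117.136/29


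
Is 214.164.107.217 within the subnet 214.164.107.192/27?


Subnet network: 214.164.107.192
Test IP AND mask: 214.164.107.192
Yes, 214.164.107.217 is in 214.164.107.192/27


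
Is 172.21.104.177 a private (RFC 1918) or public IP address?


RFC 1918 private ranges:
  10.0.0.0/8 (10.0.0.0 - 10.255.255.255)
  172.16.0.0/12 (172.16.0.0 - 172.31.255.255)
  192.168.0.0/16 (192.168.0.0 - 192.168.255.255)
Private (in 172.16.0.0/12)


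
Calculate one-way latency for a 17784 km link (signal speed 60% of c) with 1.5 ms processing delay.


Speed = 0.6 * 3e5 km/s = 180000 km/s
Propagation delay = 17784 / 180000 = 0.0988 s = 98.8 ms
Processing delay = 1.5 ms
Total one-way latency = 100.3 ms


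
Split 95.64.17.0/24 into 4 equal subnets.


New prefix = 24 + 2 = 26
Each subnet has 64 addresses
  95.64.17.0/26
  95.64.17.64/26
  95.64.17.128/26
  95.64.17.192/26
Subnets: 95.64.17.0/26, 95.64.17.64/26, 95.64.17.128/26, 95.64.17.192/26


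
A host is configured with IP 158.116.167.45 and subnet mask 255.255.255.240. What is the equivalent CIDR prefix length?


Binary: 11111111.11111111.11111111.11110000
Count leading 1s
Prefix: /28


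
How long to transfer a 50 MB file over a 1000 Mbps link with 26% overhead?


Effective throughput = 1000 * (1 - 26/100) = 740 Mbps
File size in Mb = 50 * 8 = 400 Mb
Time = 400 / 740
Time = 0.5405 seconds


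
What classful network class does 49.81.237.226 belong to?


First octet: 49
Binary: 00110001
0xxxxxxx -> Class A (1-126)
Class A, default mask 255.0.0.0 (/8)


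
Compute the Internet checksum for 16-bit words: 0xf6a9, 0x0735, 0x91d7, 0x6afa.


Sum all words (with carry folding):
+ 0xf6a9 = 0xf6a9
+ 0x0735 = 0xfdde
+ 0x91d7 = 0x8fb6
+ 0x6afa = 0xfab0
One's complement: ~0xfab0
Checksum = 0x054f


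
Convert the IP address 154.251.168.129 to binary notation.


154 = 10011010
251 = 11111011
168 = 10101000
129 = 10000001
Binary: 10011010.11111011.10101000.10000001


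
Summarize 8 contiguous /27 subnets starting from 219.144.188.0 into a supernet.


Original prefix: /27
Number of subnets: 8 = 2^3
New prefix = 27 - 3 = 24
Supernet: 219.144.188.0/24


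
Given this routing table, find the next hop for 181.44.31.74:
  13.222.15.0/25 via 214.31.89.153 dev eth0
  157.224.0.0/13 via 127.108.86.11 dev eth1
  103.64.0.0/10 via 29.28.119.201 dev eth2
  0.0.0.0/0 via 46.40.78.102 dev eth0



Longest prefix match for 181.44.31.74:
  /25 13.222.15.0: no
  /13 157.224.0.0: no
  /10 103.64.0.0: no
  /0 0.0.0.0: MATCH
Selected: next-hop 46.40.78.102 via eth0 (matched /0)


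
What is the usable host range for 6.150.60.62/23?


Network: 6.150.60.0
Broadcast: 6.150.61.255
First usable = network + 1
Last usable = broadcast - 1
Range: 6.150.60.1 to 6.150.61.254


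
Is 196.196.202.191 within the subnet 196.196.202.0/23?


Subnet network: 196.196.202.0
Test IP AND mask: 196.196.202.0
Yes, 196.196.202.191 is in 196.196.202.0/23


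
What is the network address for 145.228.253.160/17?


IP:   10010001.11100100.11111101.10100000
Mask: 11111111.11111111.10000000.00000000
AND operation:
Net:  10010001.11100100.10000000.00000000
Network: 145.228.128.0/17


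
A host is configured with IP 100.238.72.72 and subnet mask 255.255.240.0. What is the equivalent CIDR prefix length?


Binary: 11111111.11111111.11110000.00000000
Count leading 1s
Prefix: /20


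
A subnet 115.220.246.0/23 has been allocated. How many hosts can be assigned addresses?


Host bits = 32 - 23 = 9
Total addresses = 2^9 = 512
Usable = total - 2 (network and broadcast)
Usable hosts: 510


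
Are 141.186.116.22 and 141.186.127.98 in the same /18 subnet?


Mask: 255.255.192.0
141.186.116.22 AND mask = 141.186.64.0
141.186.127.98 AND mask = 141.186.64.0
Yes, same subnet (141.186.64.0)


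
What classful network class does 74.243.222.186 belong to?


First octet: 74
Binary: 01001010
0xxxxxxx -> Class A (1-126)
Class A, default mask 255.0.0.0 (/8)


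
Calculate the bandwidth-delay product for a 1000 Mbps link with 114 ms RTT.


BDP = bandwidth * RTT
= 1000 Mbps * 114 ms
= 1000 * 1e6 * 114 / 1000 bits
= 114000000 bits
= 14250000 bytes
= 13916.0156 KB
BDP = 114000000 bits (14250000 bytes)


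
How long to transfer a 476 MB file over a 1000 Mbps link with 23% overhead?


Effective throughput = 1000 * (1 - 23/100) = 770 Mbps
File size in Mb = 476 * 8 = 3808 Mb
Time = 3808 / 770
Time = 4.9455 seconds


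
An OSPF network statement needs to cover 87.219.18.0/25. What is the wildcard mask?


Subnet mask: 255.255.255.128
Wildcard = 255.255.255.255 - subnet mask
255 - 255 = 0
255 - 255 = 0
255 - 255 = 0
255 - 128 = 127
Wildcard: 0.0.0.127


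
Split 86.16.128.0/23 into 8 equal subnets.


New prefix = 23 + 3 = 26
Each subnet has 64 addresses
  86.16.128.0/26
  86.16.128.64/26
  86.16.128.128/26
  86.16.128.192/26
  86.16.129.0/26
  86.16.129.64/26
  86.16.129.128/26
  86.16.129.192/26
Subnets: 86.16.128.0/26, 86.16.128.64/26, 86.16.128.128/26, 86.16.128.192/26, 86.16.129.0/26, 86.16.129.64/26, 86.16.129.128/26, 86.16.129.192/26


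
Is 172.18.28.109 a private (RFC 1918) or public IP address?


RFC 1918 private ranges:
  10.0.0.0/8 (10.0.0.0 - 10.255.255.255)
  172.16.0.0/12 (172.16.0.0 - 172.31.255.255)
  192.168.0.0/16 (192.168.0.0 - 192.168.255.255)
Private (in 172.16.0.0/12)


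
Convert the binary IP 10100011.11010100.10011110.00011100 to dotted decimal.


10100011 = 163
11010100 = 212
10011110 = 158
00011100 = 28
IP: 163.212.158.28


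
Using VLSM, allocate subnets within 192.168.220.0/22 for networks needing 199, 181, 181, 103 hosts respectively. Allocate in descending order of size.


199 hosts -> /24 (254 usable): 192.168.220.0/24
181 hosts -> /24 (254 usable): 192.168.221.0/24
181 hosts -> /24 (254 usable): 192.168.222.0/24
103 hosts -> /25 (126 usable): 192.168.223.0/25
Allocation: 192.168.220.0/24 (199 hosts, 254 usable); 192.168.221.0/24 (181 hosts, 254 usable); 192.168.222.0/24 (181 hosts, 254 usable); 192.168.223.0/25 (103 hosts, 126 usable)


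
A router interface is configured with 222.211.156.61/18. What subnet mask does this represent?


/18 means 18 network bits, 14 host bits
Binary: 11111111111111111100000000000000
Mask: 255.255.192.0


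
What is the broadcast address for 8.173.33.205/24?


Network: 8.173.33.0/24
Host bits = 8
Set all host bits to 1:
Broadcast: 8.173.33.255


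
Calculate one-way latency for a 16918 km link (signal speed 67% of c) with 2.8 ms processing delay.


Speed = 0.67 * 3e5 km/s = 201000 km/s
Propagation delay = 16918 / 201000 = 0.0842 s = 84.1692 ms
Processing delay = 2.8 ms
Total one-way latency = 86.9692 ms


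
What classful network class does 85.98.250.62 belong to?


First octet: 85
Binary: 01010101
0xxxxxxx -> Class A (1-126)
Class A, default mask 255.0.0.0 (/8)


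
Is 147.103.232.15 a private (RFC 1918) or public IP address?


RFC 1918 private ranges:
  10.0.0.0/8 (10.0.0.0 - 10.255.255.255)
  172.16.0.0/12 (172.16.0.0 - 172.31.255.255)
  192.168.0.0/16 (192.168.0.0 - 192.168.255.255)
Public (not in any RFC 1918 range)


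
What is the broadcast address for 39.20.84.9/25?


Network: 39.20.84.0/25
Host bits = 7
Set all host bits to 1:
Broadcast: 39.20.84.127


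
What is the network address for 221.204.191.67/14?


IP:   11011101.11001100.10111111.01000011
Mask: 11111111.11111100.00000000.00000000
AND operation:
Net:  11011101.11001100.00000000.00000000
Network: 221.204.0.0/14


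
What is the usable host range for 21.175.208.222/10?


Network: 21.128.0.0
Broadcast: 21.191.255.255
First usable = network + 1
Last usable = broadcast - 1
Range: 21.128.0.1 to 21.191.255.254


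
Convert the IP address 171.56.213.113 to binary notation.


171 = 10101011
56 = 00111000
213 = 11010101
113 = 01110001
Binary: 10101011.00111000.11010101.01110001


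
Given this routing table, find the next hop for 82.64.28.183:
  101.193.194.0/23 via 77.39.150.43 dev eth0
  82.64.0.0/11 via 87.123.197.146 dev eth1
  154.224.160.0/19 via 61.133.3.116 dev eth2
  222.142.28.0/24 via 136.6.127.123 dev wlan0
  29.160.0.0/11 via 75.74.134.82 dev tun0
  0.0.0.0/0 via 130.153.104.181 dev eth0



Longest prefix match for 82.64.28.183:
  /23 101.193.194.0: no
  /11 82.64.0.0: MATCH
  /19 154.224.160.0: no
  /24 222.142.28.0: no
  /11 29.160.0.0: no
  /0 0.0.0.0: MATCH
Selected: next-hop 87.123.197.146 via eth1 (matched /11)


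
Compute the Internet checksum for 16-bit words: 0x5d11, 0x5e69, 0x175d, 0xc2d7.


Sum all words (with carry folding):
+ 0x5d11 = 0x5d11
+ 0x5e69 = 0xbb7a
+ 0x175d = 0xd2d7
+ 0xc2d7 = 0x95af
One's complement: ~0x95af
Checksum = 0x6a50


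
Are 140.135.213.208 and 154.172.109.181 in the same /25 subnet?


Mask: 255.255.255.128
140.135.213.208 AND mask = 140.135.213.128
154.172.109.181 AND mask = 154.172.109.128
No, different subnets (140.135.213.128 vs 154.172.109.128)


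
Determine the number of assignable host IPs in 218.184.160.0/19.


Host bits = 32 - 19 = 13
Total addresses = 2^13 = 8192
Usable = total - 2 (network and broadcast)
Usable hosts: 8190


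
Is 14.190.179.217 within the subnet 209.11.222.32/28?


Subnet network: 209.11.222.32
Test IP AND mask: 14.190.179.208
No, 14.190.179.217 is not in 209.11.222.32/28


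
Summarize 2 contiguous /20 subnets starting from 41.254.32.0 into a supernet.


Original prefix: /20
Number of subnets: 2 = 2^1
New prefix = 20 - 1 = 19
Supernet: 41.254.32.0/19


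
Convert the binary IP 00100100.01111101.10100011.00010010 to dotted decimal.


00100100 = 36
01111101 = 125
10100011 = 163
00010010 = 18
IP: 36.125.163.18


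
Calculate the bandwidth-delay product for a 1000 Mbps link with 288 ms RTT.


BDP = bandwidth * RTT
= 1000 Mbps * 288 ms
= 1000 * 1e6 * 288 / 1000 bits
= 288000000 bits
= 36000000 bytes
= 35156.25 KB
BDP = 288000000 bits (36000000 bytes)


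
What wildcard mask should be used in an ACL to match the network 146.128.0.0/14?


Subnet mask: 255.252.0.0
Wildcard = 255.255.255.255 - subnet mask
255 - 255 = 0
255 - 252 = 3
255 - 0 = 255
255 - 0 = 255
Wildcard: 0.3.255.255


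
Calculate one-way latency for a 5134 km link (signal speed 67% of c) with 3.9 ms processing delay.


Speed = 0.67 * 3e5 km/s = 201000 km/s
Propagation delay = 5134 / 201000 = 0.0255 s = 25.5423 ms
Processing delay = 3.9 ms
Total one-way latency = 29.4423 ms


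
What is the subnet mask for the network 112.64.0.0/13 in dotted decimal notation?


/13 means 13 network bits, 19 host bits
Binary: 11111111111110000000000000000000
Mask: 255.248.0.0


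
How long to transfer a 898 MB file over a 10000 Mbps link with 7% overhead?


Effective throughput = 10000 * (1 - 7/100) = 9300 Mbps
File size in Mb = 898 * 8 = 7184 Mb
Time = 7184 / 9300
Time = 0.7725 seconds


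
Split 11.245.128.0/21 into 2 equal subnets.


New prefix = 21 + 1 = 22
Each subnet has 1024 addresses
  11.245.128.0/22
  11.245.132.0/22
Subnets: 11.245.128.0/22, 11.245.132.0/22


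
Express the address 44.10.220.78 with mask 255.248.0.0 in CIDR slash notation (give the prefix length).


Binary: 11111111.11111000.00000000.00000000
Count leading 1s
Prefix: /13


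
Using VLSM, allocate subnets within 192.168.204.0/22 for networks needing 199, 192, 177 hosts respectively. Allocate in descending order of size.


199 hosts -> /24 (254 usable): 192.168.204.0/24
192 hosts -> /24 (254 usable): 192.168.205.0/24
177 hosts -> /24 (254 usable): 192.168.206.0/24
Allocation: 192.168.204.0/24 (199 hosts, 254 usable); 192.168.205.0/24 (192 hosts, 254 usable); 192.168.206.0/24 (177 hosts, 254 usable)


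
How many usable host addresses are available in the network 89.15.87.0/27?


Host bits = 32 - 27 = 5
Total addresses = 2^5 = 32
Usable = total - 2 (network and broadcast)
Usable hosts: 30


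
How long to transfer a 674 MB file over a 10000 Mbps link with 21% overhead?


Effective throughput = 10000 * (1 - 21/100) = 7900 Mbps
File size in Mb = 674 * 8 = 5392 Mb
Time = 5392 / 7900
Time = 0.6825 seconds


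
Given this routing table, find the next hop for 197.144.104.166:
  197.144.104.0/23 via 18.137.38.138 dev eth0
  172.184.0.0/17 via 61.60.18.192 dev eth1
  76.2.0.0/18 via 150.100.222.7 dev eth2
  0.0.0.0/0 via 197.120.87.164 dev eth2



Longest prefix match for 197.144.104.166:
  /23 197.144.104.0: MATCH
  /17 172.184.0.0: no
  /18 76.2.0.0: no
  /0 0.0.0.0: MATCH
Selected: next-hop 18.137.38.138 via eth0 (matched /23)


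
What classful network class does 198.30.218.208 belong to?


First octet: 198
Binary: 11000110
110xxxxx -> Class C (192-223)
Class C, default mask 255.255.255.0 (/24)


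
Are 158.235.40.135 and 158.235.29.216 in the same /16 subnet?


Mask: 255.255.0.0
158.235.40.135 AND mask = 158.235.0.0
158.235.29.216 AND mask = 158.235.0.0
Yes, same subnet (158.235.0.0)


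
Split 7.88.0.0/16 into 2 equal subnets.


New prefix = 16 + 1 = 17
Each subnet has 32768 addresses
  7.88.0.0/17
  7.88.128.0/17
Subnets: 7.88.0.0/17, 7.88.128.0/17


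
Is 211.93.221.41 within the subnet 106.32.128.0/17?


Subnet network: 106.32.128.0
Test IP AND mask: 211.93.128.0
No, 211.93.221.41 is not in 106.32.128.0/17


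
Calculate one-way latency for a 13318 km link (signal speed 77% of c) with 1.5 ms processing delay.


Speed = 0.77 * 3e5 km/s = 231000 km/s
Propagation delay = 13318 / 231000 = 0.0577 s = 57.6537 ms
Processing delay = 1.5 ms
Total one-way latency = 59.1537 ms


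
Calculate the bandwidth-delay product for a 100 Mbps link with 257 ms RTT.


BDP = bandwidth * RTT
= 100 Mbps * 257 ms
= 100 * 1e6 * 257 / 1000 bits
= 25700000 bits
= 3212500 bytes
= 3137.207 KB
BDP = 25700000 bits (3212500 bytes)


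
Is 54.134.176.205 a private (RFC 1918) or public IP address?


RFC 1918 private ranges:
  10.0.0.0/8 (10.0.0.0 - 10.255.255.255)
  172.16.0.0/12 (172.16.0.0 - 172.31.255.255)
  192.168.0.0/16 (192.168.0.0 - 192.168.255.255)
Public (not in any RFC 1918 range)


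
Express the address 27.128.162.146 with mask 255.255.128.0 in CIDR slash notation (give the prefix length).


Binary: 11111111.11111111.10000000.00000000
Count leading 1s
Prefix: /17


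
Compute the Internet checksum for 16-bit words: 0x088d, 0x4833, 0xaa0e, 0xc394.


Sum all words (with carry folding):
+ 0x088d = 0x088d
+ 0x4833 = 0x50c0
+ 0xaa0e = 0xface
+ 0xc394 = 0xbe63
One's complement: ~0xbe63
Checksum = 0x419c


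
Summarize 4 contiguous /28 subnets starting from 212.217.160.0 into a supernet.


Original prefix: /28
Number of subnets: 4 = 2^2
New prefix = 28 - 2 = 26
Supernet: 212.217.160.0/26


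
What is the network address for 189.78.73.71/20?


IP:   10111101.01001110.01001001.01000111
Mask: 11111111.11111111.11110000.00000000
AND operation:
Net:  10111101.01001110.01000000.00000000
Network: 189.78.64.0/20


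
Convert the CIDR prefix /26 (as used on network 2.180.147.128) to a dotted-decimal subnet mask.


/26 means 26 network bits, 6 host bits
Binary: 11111111111111111111111111000000
Mask: 255.255.255.192


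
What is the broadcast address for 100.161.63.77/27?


Network: 100.161.63.64/27
Host bits = 5
Set all host bits to 1:
Broadcast: 100.161.63.95


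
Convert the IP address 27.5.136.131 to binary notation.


27 = 00011011
5 = 00000101
136 = 10001000
131 = 10000011
Binary: 00011011.00000101.10001000.10000011


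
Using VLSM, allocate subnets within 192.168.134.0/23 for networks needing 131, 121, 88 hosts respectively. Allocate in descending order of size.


131 hosts -> /24 (254 usable): 192.168.134.0/24
121 hosts -> /25 (126 usable): 192.168.135.0/25
88 hosts -> /25 (126 usable): 192.168.135.128/25
Allocation: 192.168.134.0/24 (131 hosts, 254 usable); 192.168.135.0/25 (121 hosts, 126 usable); 192.168.135.128/25 (88 hosts, 126 usable)


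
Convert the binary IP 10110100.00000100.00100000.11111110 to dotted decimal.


10110100 = 180
00000100 = 4
00100000 = 32
11111110 = 254
IP: 180.4.32.254


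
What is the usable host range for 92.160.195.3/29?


Network: 92.160.195.0
Broadcast: 92.160.195.7
First usable = network + 1
Last usable = broadcast - 1
Range: 92.160.195.1 to 92.160.195.6


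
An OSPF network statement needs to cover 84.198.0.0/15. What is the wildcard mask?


Subnet mask: 255.254.0.0
Wildcard = 255.255.255.255 - subnet mask
255 - 255 = 0
255 - 254 = 1
255 - 0 = 255
255 - 0 = 255
Wildcard: 0.1.255.255


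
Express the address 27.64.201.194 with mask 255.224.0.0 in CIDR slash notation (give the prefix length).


Binary: 11111111.11100000.00000000.00000000
Count leading 1s
Prefix: /11


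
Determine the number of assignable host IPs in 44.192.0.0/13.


Host bits = 32 - 13 = 19
Total addresses = 2^19 = 524288
Usable = total - 2 (network and broadcast)
Usable hosts: 524286


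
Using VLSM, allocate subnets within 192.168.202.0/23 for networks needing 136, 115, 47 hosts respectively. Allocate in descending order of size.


136 hosts -> /24 (254 usable): 192.168.202.0/24
115 hosts -> /25 (126 usable): 192.168.203.0/25
47 hosts -> /26 (62 usable): 192.168.203.128/26
Allocation: 192.168.202.0/24 (136 hosts, 254 usable); 192.168.203.0/25 (115 hosts, 126 usable); 192.168.203.128/26 (47 hosts, 62 usable)


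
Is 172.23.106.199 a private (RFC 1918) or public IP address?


RFC 1918 private ranges:
  10.0.0.0/8 (10.0.0.0 - 10.255.255.255)
  172.16.0.0/12 (172.16.0.0 - 172.31.255.255)
  192.168.0.0/16 (192.168.0.0 - 192.168.255.255)
Private (in 172.16.0.0/12)


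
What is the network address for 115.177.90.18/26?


IP:   01110011.10110001.01011010.00010010
Mask: 11111111.11111111.11111111.11000000
AND operation:
Net:  01110011.10110001.01011010.00000000
Network: 115.177.90.0/26


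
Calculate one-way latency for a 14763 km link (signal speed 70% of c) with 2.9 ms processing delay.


Speed = 0.7 * 3e5 km/s = 210000 km/s
Propagation delay = 14763 / 210000 = 0.0703 s = 70.3 ms
Processing delay = 2.9 ms
Total one-way latency = 73.2 ms


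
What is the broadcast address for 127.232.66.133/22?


Network: 127.232.64.0/22
Host bits = 10
Set all host bits to 1:
Broadcast: 127.232.67.255


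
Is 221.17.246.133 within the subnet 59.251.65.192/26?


Subnet network: 59.251.65.192
Test IP AND mask: 221.17.246.128
No, 221.17.246.133 is not in 59.251.65.192/26


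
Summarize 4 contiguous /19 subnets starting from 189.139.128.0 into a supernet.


Original prefix: /19
Number of subnets: 4 = 2^2
New prefix = 19 - 2 = 17
Supernet: 189.139.128.0/17


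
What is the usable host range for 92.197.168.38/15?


Network: 92.196.0.0
Broadcast: 92.197.255.255
First usable = network + 1
Last usable = broadcast - 1
Range: 92.196.0.1 to 92.197.255.254


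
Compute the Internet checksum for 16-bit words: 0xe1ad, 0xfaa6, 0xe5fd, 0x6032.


Sum all words (with carry folding):
+ 0xe1ad = 0xe1ad
+ 0xfaa6 = 0xdc54
+ 0xe5fd = 0xc252
+ 0x6032 = 0x2285
One's complement: ~0x2285
Checksum = 0xdd7a


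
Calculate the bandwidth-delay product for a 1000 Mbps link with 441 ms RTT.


BDP = bandwidth * RTT
= 1000 Mbps * 441 ms
= 1000 * 1e6 * 441 / 1000 bits
= 441000000 bits
= 55125000 bytes
= 53833.0078 KB
BDP = 441000000 bits (55125000 bytes)


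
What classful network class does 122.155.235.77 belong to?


First octet: 122
Binary: 01111010
0xxxxxxx -> Class A (1-126)
Class A, default mask 255.0.0.0 (/8)


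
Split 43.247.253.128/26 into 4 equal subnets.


New prefix = 26 + 2 = 28
Each subnet has 16 addresses
  43.247.253.128/28
  43.247.253.144/28
  43.247.253.160/28
  43.247.253.176/28
Subnets: 43.247.253.128/28, 43.247.253.144/28, 43.247.253.160/28, 43.247.253.176/28


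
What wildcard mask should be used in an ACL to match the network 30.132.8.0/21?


Subnet mask: 255.255.248.0
Wildcard = 255.255.255.255 - subnet mask
255 - 255 = 0
255 - 255 = 0
255 - 248 = 7
255 - 0 = 255
Wildcard: 0.0.7.255


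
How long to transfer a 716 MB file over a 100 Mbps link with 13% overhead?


Effective throughput = 100 * (1 - 13/100) = 87 Mbps
File size in Mb = 716 * 8 = 5728 Mb
Time = 5728 / 87
Time = 65.8391 seconds


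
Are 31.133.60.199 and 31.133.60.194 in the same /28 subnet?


Mask: 255.255.255.240
31.133.60.199 AND mask = 31.133.60.192
31.133.60.194 AND mask = 31.133.60.192
Yes, same subnet (31.133.60.192)


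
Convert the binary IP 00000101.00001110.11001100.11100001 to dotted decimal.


00000101 = 5
00001110 = 14
11001100 = 204
11100001 = 225
IP: 5.14.204.225


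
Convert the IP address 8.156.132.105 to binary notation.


8 = 00001000
156 = 10011100
132 = 10000100
105 = 01101001
Binary: 00001000.10011100.10000100.01101001


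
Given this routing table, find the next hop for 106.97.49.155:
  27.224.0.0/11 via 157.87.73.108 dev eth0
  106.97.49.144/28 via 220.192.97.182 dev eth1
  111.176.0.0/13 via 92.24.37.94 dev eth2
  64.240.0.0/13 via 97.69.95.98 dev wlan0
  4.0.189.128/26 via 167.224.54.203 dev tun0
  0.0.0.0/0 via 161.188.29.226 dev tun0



Longest prefix match for 106.97.49.155:
  /11 27.224.0.0: no
  /28 106.97.49.144: MATCH
  /13 111.176.0.0: no
  /13 64.240.0.0: no
  /26 4.0.189.128: no
  /0 0.0.0.0: MATCH
Selected: next-hop 220.192.97.182 via eth1 (matched /28)


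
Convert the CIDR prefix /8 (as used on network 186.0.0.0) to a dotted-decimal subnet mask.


/8 means 8 network bits, 24 host bits
Binary: 11111111000000000000000000000000
Mask: 255.0.0.0


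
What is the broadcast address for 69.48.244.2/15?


Network: 69.48.0.0/15
Host bits = 17
Set all host bits to 1:
Broadcast: 69.49.255.255


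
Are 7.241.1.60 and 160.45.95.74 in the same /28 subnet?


Mask: 255.255.255.240
7.241.1.60 AND mask = 7.241.1.48
160.45.95.74 AND mask = 160.45.95.64
No, different subnets (7.241.1.48 vs 160.45.95.64)


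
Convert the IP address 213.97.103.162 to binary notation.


213 = 11010101
97 = 01100001
103 = 01100111
162 = 10100010
Binary: 11010101.01100001.01100111.10100010


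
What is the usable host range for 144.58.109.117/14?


Network: 144.56.0.0
Broadcast: 144.59.255.255
First usable = network + 1
Last usable = broadcast - 1
Range: 144.56.0.1 to 144.59.255.254


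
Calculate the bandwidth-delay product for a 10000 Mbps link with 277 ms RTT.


BDP = bandwidth * RTT
= 10000 Mbps * 277 ms
= 10000 * 1e6 * 277 / 1000 bits
= 2770000000 bits
= 346250000 bytes
= 338134.7656 KB
BDP = 2770000000 bits (346250000 bytes)


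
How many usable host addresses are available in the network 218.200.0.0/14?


Host bits = 32 - 14 = 18
Total addresses = 2^18 = 262144
Usable = total - 2 (network and broadcast)
Usable hosts: 262142


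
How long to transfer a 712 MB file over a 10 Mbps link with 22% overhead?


Effective throughput = 10 * (1 - 22/100) = 7.8 Mbps
File size in Mb = 712 * 8 = 5696 Mb
Time = 5696 / 7.8
Time = 730.2564 seconds


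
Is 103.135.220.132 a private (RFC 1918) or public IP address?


RFC 1918 private ranges:
  10.0.0.0/8 (10.0.0.0 - 10.255.255.255)
  172.16.0.0/12 (172.16.0.0 - 172.31.255.255)
  192.168.0.0/16 (192.168.0.0 - 192.168.255.255)
Public (not in any RFC 1918 range)


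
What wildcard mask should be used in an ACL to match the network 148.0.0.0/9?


Subnet mask: 255.128.0.0
Wildcard = 255.255.255.255 - subnet mask
255 - 255 = 0
255 - 128 = 127
255 - 0 = 255
255 - 0 = 255
Wildcard: 0.127.255.255


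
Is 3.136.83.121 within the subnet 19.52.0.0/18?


Subnet network: 19.52.0.0
Test IP AND mask: 3.136.64.0
No, 3.136.83.121 is not in 19.52.0.0/18


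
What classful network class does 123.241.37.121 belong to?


First octet: 123
Binary: 01111011
0xxxxxxx -> Class A (1-126)
Class A, default mask 255.0.0.0 (/8)


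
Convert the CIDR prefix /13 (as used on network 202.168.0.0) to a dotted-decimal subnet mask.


/13 means 13 network bits, 19 host bits
Binary: 11111111111110000000000000000000
Mask: 255.248.0.0


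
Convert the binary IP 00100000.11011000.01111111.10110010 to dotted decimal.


00100000 = 32
11011000 = 216
01111111 = 127
10110010 = 178
IP: 32.216.127.178


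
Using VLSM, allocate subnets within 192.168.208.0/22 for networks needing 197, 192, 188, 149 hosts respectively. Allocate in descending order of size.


197 hosts -> /24 (254 usable): 192.168.208.0/24
192 hosts -> /24 (254 usable): 192.168.209.0/24
188 hosts -> /24 (254 usable): 192.168.210.0/24
149 hosts -> /24 (254 usable): 192.168.211.0/24
Allocation: 192.168.208.0/24 (197 hosts, 254 usable); 192.168.209.0/24 (192 hosts, 254 usable); 192.168.210.0/24 (188 hosts, 254 usable); 192.168.211.0/24 (149 hosts, 254 usable)


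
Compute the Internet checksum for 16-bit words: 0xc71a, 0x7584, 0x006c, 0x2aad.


Sum all words (with carry folding):
+ 0xc71a = 0xc71a
+ 0x7584 = 0x3c9f
+ 0x006c = 0x3d0b
+ 0x2aad = 0x67b8
One's complement: ~0x67b8
Checksum = 0x9847


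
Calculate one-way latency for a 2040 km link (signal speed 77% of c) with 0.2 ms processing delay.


Speed = 0.77 * 3e5 km/s = 231000 km/s
Propagation delay = 2040 / 231000 = 0.0088 s = 8.8312 ms
Processing delay = 0.2 ms
Total one-way latency = 9.0312 ms


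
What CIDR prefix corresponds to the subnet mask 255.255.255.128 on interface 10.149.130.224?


Binary: 11111111.11111111.11111111.10000000
Count leading 1s
Prefix: /25


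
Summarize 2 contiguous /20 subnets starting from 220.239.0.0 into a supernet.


Original prefix: /20
Number of subnets: 2 = 2^1
New prefix = 20 - 1 = 19
Supernet: 220.239.0.0/19


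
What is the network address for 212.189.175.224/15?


IP:   11010100.10111101.10101111.11100000
Mask: 11111111.11111110.00000000.00000000
AND operation:
Net:  11010100.10111100.00000000.00000000
Network: 212.188.0.0/15


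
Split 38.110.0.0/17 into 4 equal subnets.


New prefix = 17 + 2 = 19
Each subnet has 8192 addresses
  38.110.0.0/19
  38.110.32.0/19
  38.110.64.0/19
  38.110.96.0/19
Subnets: 38.110.0.0/19, 38.110.32.0/19, 38.110.64.0/19, 38.110.96.0/19


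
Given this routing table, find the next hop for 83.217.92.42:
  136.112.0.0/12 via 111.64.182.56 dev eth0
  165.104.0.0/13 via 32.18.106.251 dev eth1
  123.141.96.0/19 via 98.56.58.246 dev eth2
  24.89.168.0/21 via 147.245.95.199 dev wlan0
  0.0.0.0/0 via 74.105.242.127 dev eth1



Longest prefix match for 83.217.92.42:
  /12 136.112.0.0: no
  /13 165.104.0.0: no
  /19 123.141.96.0: no
  /21 24.89.168.0: no
  /0 0.0.0.0: MATCH
Selected: next-hop 74.105.242.127 via eth1 (matched /0)


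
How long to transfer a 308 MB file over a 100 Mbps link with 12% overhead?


Effective throughput = 100 * (1 - 12/100) = 88 Mbps
File size in Mb = 308 * 8 = 2464 Mb
Time = 2464 / 88
Time = 28 seconds


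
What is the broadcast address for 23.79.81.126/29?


Network: 23.79.81.120/29
Host bits = 3
Set all host bits to 1:
Broadcast: 23.79.81.127


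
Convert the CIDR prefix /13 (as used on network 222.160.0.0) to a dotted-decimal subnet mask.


/13 means 13 network bits, 19 host bits
Binary: 11111111111110000000000000000000
Mask: 255.248.0.0


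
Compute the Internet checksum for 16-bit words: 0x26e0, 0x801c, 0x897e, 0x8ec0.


Sum all words (with carry folding):
+ 0x26e0 = 0x26e0
+ 0x801c = 0xa6fc
+ 0x897e = 0x307b
+ 0x8ec0 = 0xbf3b
One's complement: ~0xbf3b
Checksum = 0x40c4


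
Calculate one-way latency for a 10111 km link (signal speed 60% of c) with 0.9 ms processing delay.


Speed = 0.6 * 3e5 km/s = 180000 km/s
Propagation delay = 10111 / 180000 = 0.0562 s = 56.1722 ms
Processing delay = 0.9 ms
Total one-way latency = 57.0722 ms


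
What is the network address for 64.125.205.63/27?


IP:   01000000.01111101.11001101.00111111
Mask: 11111111.11111111.11111111.11100000
AND operation:
Net:  01000000.01111101.11001101.00100000
Network: 64.125.205.32/27


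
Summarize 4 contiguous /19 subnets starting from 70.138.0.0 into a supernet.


Original prefix: /19
Number of subnets: 4 = 2^2
New prefix = 19 - 2 = 17
Supernet: 70.138.0.0/17


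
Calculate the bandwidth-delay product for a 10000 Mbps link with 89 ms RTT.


BDP = bandwidth * RTT
= 10000 Mbps * 89 ms
= 10000 * 1e6 * 89 / 1000 bits
= 890000000 bits
= 111250000 bytes
= 108642.5781 KB
BDP = 890000000 bits (111250000 bytes)


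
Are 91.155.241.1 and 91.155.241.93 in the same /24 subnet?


Mask: 255.255.255.0
91.155.241.1 AND mask = 91.155.241.0
91.155.241.93 AND mask = 91.155.241.0
Yes, same subnet (91.155.241.0)


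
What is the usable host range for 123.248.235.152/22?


Network: 123.248.232.0
Broadcast: 123.248.235.255
First usable = network + 1
Last usable = broadcast - 1
Range: 123.248.232.1 to 123.248.235.254


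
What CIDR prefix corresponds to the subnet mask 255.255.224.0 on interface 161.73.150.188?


Binary: 11111111.11111111.11100000.00000000
Count leading 1s
Prefix: /19


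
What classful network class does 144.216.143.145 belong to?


First octet: 144
Binary: 10010000
10xxxxxx -> Class B (128-191)
Class B, default mask 255.255.0.0 (/16)


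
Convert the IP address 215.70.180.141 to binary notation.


215 = 11010111
70 = 01000110
180 = 10110100
141 = 10001101
Binary: 11010111.01000110.10110100.10001101


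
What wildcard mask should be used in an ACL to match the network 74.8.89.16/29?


Subnet mask: 255.255.255.248
Wildcard = 255.255.255.255 - subnet mask
255 - 255 = 0
255 - 255 = 0
255 - 255 = 0
255 - 248 = 7
Wildcard: 0.0.0.7


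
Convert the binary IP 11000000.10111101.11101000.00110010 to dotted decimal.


11000000 = 192
10111101 = 189
11101000 = 232
00110010 = 50
IP: 192.189.232.50


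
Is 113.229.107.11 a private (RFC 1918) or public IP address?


RFC 1918 private ranges:
  10.0.0.0/8 (10.0.0.0 - 10.255.255.255)
  172.16.0.0/12 (172.16.0.0 - 172.31.255.255)
  192.168.0.0/16 (192.168.0.0 - 192.168.255.255)
Public (not in any RFC 1918 range)


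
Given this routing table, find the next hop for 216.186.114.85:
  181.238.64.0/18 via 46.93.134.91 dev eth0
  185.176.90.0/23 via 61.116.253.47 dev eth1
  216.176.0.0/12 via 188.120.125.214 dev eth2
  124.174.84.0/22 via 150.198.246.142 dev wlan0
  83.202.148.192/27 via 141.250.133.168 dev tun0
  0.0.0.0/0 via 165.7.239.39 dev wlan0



Longest prefix match for 216.186.114.85:
  /18 181.238.64.0: no
  /23 185.176.90.0: no
  /12 216.176.0.0: MATCH
  /22 124.174.84.0: no
  /27 83.202.148.192: no
  /0 0.0.0.0: MATCH
Selected: next-hop 188.120.125.214 via eth2 (matched /12)


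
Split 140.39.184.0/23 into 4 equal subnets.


New prefix = 23 + 2 = 25
Each subnet has 128 addresses
  140.39.184.0/25
  140.39.184.128/25
  140.39.185.0/25
  140.39.185.128/25
Subnets: 140.39.184.0/25, 140.39.184.128/25, 140.39.185.0/25, 140.39.185.128/25


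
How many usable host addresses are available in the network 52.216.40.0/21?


Host bits = 32 - 21 = 11
Total addresses = 2^11 = 2048
Usable = total - 2 (network and broadcast)
Usable hosts: 2046


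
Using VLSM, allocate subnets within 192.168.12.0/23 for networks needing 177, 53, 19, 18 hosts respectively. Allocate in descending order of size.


177 hosts -> /24 (254 usable): 192.168.12.0/24
53 hosts -> /26 (62 usable): 192.168.13.0/26
19 hosts -> /27 (30 usable): 192.168.13.64/27
18 hosts -> /27 (30 usable): 192.168.13.96/27
Allocation: 192.168.12.0/24 (177 hosts, 254 usable); 192.168.13.0/26 (53 hosts, 62 usable); 192.168.13.64/27 (19 hosts, 30 usable); 192.168.13.96/27 (18 hosts, 30 usable)


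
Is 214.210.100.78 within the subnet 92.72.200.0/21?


Subnet network: 92.72.200.0
Test IP AND mask: 214.210.96.0
No, 214.210.100.78 is not in 92.72.200.0/21


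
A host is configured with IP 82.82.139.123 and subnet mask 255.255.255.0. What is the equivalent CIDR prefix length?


Binary: 11111111.11111111.11111111.00000000
Count leading 1s
Prefix: /24


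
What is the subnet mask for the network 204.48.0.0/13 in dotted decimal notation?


/13 means 13 network bits, 19 host bits
Binary: 11111111111110000000000000000000
Mask: 255.248.0.0


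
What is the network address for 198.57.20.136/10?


IP:   11000110.00111001.00010100.10001000
Mask: 11111111.11000000.00000000.00000000
AND operation:
Net:  11000110.00000000.00000000.00000000
Network: 198.0.0.0/10


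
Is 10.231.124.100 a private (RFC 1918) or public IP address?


RFC 1918 private ranges:
  10.0.0.0/8 (10.0.0.0 - 10.255.255.255)
  172.16.0.0/12 (172.16.0.0 - 172.31.255.255)
  192.168.0.0/16 (192.168.0.0 - 192.168.255.255)
Private (in 10.0.0.0/8)


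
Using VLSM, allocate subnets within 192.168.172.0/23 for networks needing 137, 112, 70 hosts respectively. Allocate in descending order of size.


137 hosts -> /24 (254 usable): 192.168.172.0/24
112 hosts -> /25 (126 usable): 192.168.173.0/25
70 hosts -> /25 (126 usable): 192.168.173.128/25
Allocation: 192.168.172.0/24 (137 hosts, 254 usable); 192.168.173.0/25 (112 hosts, 126 usable); 192.168.173.128/25 (70 hosts, 126 usable)


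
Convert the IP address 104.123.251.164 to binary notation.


104 = 01101000
123 = 01111011
251 = 11111011
164 = 10100100
Binary: 01101000.01111011.11111011.10100100


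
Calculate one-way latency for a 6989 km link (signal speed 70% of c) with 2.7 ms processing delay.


Speed = 0.7 * 3e5 km/s = 210000 km/s
Propagation delay = 6989 / 210000 = 0.0333 s = 33.281 ms
Processing delay = 2.7 ms
Total one-way latency = 35.981 ms


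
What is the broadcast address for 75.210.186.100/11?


Network: 75.192.0.0/11
Host bits = 21
Set all host bits to 1:
Broadcast: 75.223.255.255


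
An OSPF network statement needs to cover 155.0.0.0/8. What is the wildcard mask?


Subnet mask: 255.0.0.0
Wildcard = 255.255.255.255 - subnet mask
255 - 255 = 0
255 - 0 = 255
255 - 0 = 255
255 - 0 = 255
Wildcard: 0.255.255.255


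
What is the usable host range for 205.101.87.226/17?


Network: 205.101.0.0
Broadcast: 205.101.127.255
First usable = network + 1
Last usable = broadcast - 1
Range: 205.101.0.1 to 205.101.127.254


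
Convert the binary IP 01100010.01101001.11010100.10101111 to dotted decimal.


01100010 = 98
01101001 = 105
11010100 = 212
10101111 = 175
IP: 98.105.212.175


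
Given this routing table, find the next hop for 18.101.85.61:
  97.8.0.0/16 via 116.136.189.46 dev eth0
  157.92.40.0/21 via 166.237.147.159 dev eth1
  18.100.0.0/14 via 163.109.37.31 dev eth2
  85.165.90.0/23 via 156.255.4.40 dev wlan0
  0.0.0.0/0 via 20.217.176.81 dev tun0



Longest prefix match for 18.101.85.61:
  /16 97.8.0.0: no
  /21 157.92.40.0: no
  /14 18.100.0.0: MATCH
  /23 85.165.90.0: no
  /0 0.0.0.0: MATCH
Selected: next-hop 163.109.37.31 via eth2 (matched /14)


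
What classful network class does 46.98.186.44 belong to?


First octet: 46
Binary: 00101110
0xxxxxxx -> Class A (1-126)
Class A, default mask 255.0.0.0 (/8)


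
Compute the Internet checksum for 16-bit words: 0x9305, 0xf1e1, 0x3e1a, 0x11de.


Sum all words (with carry folding):
+ 0x9305 = 0x9305
+ 0xf1e1 = 0x84e7
+ 0x3e1a = 0xc301
+ 0x11de = 0xd4df
One's complement: ~0xd4df
Checksum = 0x2b20


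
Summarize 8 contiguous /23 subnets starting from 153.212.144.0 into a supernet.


Original prefix: /23
Number of subnets: 8 = 2^3
New prefix = 23 - 3 = 20
Supernet: 153.212.144.0/20


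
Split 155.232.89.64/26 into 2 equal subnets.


New prefix = 26 + 1 = 27
Each subnet has 32 addresses
  155.232.89.64/27
  155.232.89.96/27
Subnets: 155.232.89.64/27, 155.232.89.96/27


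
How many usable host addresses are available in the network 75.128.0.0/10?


Host bits = 32 - 10 = 22
Total addresses = 2^22 = 4194304
Usable = total - 2 (network and broadcast)
Usable hosts: 4194302


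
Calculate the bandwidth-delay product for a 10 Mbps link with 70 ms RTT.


BDP = bandwidth * RTT
= 10 Mbps * 70 ms
= 10 * 1e6 * 70 / 1000 bits
= 700000 bits
= 87500 bytes
= 85.4492 KB
BDP = 700000 bits (87500 bytes)


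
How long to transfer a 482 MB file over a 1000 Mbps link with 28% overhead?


Effective throughput = 1000 * (1 - 28/100) = 720 Mbps
File size in Mb = 482 * 8 = 3856 Mb
Time = 3856 / 720
Time = 5.3556 seconds


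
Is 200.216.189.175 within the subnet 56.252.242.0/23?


Subnet network: 56.252.242.0
Test IP AND mask: 200.216.188.0
No, 200.216.189.175 is not in 56.252.242.0/23


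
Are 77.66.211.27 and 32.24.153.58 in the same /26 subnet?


Mask: 255.255.255.192
77.66.211.27 AND mask = 77.66.211.0
32.24.153.58 AND mask = 32.24.153.0
No, different subnets (77.66.211.0 vs 32.24.153.0)


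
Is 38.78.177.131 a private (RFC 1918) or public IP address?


RFC 1918 private ranges:
  10.0.0.0/8 (10.0.0.0 - 10.255.255.255)
  172.16.0.0/12 (172.16.0.0 - 172.31.255.255)
  192.168.0.0/16 (192.168.0.0 - 192.168.255.255)
Public (not in any RFC 1918 range)
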